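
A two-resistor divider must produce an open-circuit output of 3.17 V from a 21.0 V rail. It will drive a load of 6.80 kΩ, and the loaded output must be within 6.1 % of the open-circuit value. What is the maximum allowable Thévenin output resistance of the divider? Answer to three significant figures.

R_th ≤ 442 Ω

Loading drop = R_th/(R_th + R_L) ≤ 0.0610, so R_th ≤ R_L · ε/(1−ε) = 6.80 kΩ × 0.0610/0.9390 = 442 Ω.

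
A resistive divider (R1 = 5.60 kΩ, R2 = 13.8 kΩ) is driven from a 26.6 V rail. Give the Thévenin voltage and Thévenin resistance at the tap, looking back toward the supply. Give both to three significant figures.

V_th = 18.9 V, R_th = 3.98 kΩ

V_th is the open-circuit tap voltage: 26.6 × 13.8/(5.60 + 13.8) = 18.9 V.
With the supply zeroed, R1 and R2 appear in parallel from the tap: R_th = R1‖R2 = (5.60 × 13.8)/19.40 = 3.98 kΩ.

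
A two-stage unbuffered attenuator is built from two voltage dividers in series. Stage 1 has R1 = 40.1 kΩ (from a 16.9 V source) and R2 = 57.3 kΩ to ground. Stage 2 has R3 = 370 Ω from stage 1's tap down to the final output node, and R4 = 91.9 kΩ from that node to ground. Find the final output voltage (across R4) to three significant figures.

Stage 2 presents R3+R4 = 92270 Ω as a load on stage 1's tap.
Stage 1's lower leg becomes R2‖(R3+R4) = 35350 Ω, so V_mid = 16.9 × 35350/75450 = 7.918 V.
Stage 2 is itself unloaded: V_out = V_mid × R4/(R3+R4) = 7.918 × 91900/92270 = 7.89 V.

V_out ≈ 7.89 V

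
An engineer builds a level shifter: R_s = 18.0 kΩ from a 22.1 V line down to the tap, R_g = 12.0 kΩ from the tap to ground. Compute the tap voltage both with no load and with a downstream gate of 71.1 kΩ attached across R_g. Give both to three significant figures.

Unloaded: 8.84 V; loaded: 8.03 V

Open-circuit: V = 22.1 × 12.0/(18.0 + 12.0) = 8.84 V.
With the load, R_g becomes R_g‖R_L = 10.27 kΩ, so V = 22.1 × 10.27/28.27 = 8.03 V.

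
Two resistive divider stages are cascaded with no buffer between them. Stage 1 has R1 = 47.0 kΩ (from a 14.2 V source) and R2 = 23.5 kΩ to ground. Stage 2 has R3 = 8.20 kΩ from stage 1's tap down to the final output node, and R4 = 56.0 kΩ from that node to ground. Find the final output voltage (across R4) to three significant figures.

Stage 2 presents R3+R4 = 64.20 kΩ as a load on stage 1's tap.
Stage 1's lower leg becomes R2‖(R3+R4) = 17.20 kΩ, so V_mid = 14.2 × 17.20/64.20 = 3.805 V.
Stage 2 is itself unloaded: V_out = V_mid × R4/(R3+R4) = 3.805 × 56.0/64.20 = 3.32 V.

V_out ≈ 3.32 V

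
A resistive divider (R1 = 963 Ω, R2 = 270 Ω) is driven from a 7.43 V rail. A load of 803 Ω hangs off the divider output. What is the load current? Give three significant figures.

R2‖R_L = 202.1 Ω; V_out = 7.43 × 202.1/1165 = 1.289 V.
I_L = V_out / R_L = 1.289 / 803 Ω = 1.60 mA.

I_L ≈ 1.60 mA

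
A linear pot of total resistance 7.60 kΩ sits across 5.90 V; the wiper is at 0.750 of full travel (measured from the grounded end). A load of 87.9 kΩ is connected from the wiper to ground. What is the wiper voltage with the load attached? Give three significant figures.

The wiper splits the pot into (1−α)R = 1.900 kΩ above and αR = 5.700 kΩ below.
Lower section ‖ load = 5.353 kΩ.
V_wiper = 5.90 × 5.353/(1.900 + 5.353) = 4.35 V.

V ≈ 4.35 V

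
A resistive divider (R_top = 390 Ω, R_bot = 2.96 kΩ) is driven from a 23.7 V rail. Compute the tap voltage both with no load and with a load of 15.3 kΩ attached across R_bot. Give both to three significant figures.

Unloaded: 20.9 V; loaded: 20.5 V

Open-circuit: V = 23.7 × 2960/(390 + 2960) = 20.9 V.
With the load, R_bot becomes R_bot‖R_L = 2480 Ω, so V = 23.7 × 2480/2870 = 20.5 V.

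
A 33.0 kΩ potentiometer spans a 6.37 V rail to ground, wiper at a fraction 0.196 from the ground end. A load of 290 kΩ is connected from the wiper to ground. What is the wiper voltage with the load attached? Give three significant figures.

V ≈ 1.23 V

The wiper splits the pot into (1−α)R = 26.53 kΩ above and αR = 6.468 kΩ below.
Lower section ‖ load = 6.327 kΩ.
V_wiper = 6.37 × 6.327/(26.53 + 6.327) = 1.23 V.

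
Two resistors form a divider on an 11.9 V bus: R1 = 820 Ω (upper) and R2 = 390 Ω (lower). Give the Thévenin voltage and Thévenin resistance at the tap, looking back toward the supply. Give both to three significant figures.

V_th is the open-circuit tap voltage: 11.9 × 390/(820 + 390) = 3.84 V.
With the supply zeroed, R1 and R2 appear in parallel from the tap: R_th = R1‖R2 = (820 × 390)/1210 = 264 Ω.

V_th = 3.84 V, R_th = 264 Ω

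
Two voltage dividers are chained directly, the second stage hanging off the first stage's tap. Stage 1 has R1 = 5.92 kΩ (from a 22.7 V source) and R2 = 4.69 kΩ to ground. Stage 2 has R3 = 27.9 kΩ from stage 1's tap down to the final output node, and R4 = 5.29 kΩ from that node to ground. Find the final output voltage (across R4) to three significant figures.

V_out ≈ 1.48 V

Stage 2 presents R3+R4 = 33.19 kΩ as a load on stage 1's tap.
Stage 1's lower leg becomes R2‖(R3+R4) = 4.109 kΩ, so V_mid = 22.7 × 4.109/10.03 = 9.301 V.
Stage 2 is itself unloaded: V_out = V_mid × R4/(R3+R4) = 9.301 × 5.29/33.19 = 1.48 V.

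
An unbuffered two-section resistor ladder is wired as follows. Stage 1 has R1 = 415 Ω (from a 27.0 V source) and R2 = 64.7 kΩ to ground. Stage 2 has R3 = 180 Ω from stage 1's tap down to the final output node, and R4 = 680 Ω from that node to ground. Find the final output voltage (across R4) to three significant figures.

V_out ≈ 14.3 V

Stage 2 presents R3+R4 = 860.0 Ω as a load on stage 1's tap.
Stage 1's lower leg becomes R2‖(R3+R4) = 848.7 Ω, so V_mid = 27.0 × 848.7/1264 = 18.13 V.
Stage 2 is itself unloaded: V_out = V_mid × R4/(R3+R4) = 18.13 × 680/860.0 = 14.3 V.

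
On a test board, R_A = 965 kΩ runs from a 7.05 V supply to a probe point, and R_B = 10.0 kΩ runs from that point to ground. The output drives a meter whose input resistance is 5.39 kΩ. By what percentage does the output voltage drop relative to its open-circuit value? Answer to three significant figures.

64.7 %

The divider's output (Thévenin) resistance is R_A‖R_B = 9.897 kΩ.
Fractional drop under load = R_th/(R_th + R_L) = 9.897 / (9.897 + 5.39) = 0.6474.
So the output falls by 64.7 %.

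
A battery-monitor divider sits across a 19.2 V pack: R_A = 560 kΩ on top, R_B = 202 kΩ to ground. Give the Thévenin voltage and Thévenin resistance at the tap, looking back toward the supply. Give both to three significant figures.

V_th = 5.09 V, R_th = 148 kΩ

V_th is the open-circuit tap voltage: 19.2 × 202/(560 + 202) = 5.09 V.
With the supply zeroed, R_A and R_B appear in parallel from the tap: R_th = R_A‖R_B = (560 × 202)/762.0 = 148 kΩ.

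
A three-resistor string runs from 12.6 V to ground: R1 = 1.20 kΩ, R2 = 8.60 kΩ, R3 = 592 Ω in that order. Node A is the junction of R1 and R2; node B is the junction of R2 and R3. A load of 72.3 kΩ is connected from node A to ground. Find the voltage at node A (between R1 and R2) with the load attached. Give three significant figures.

Below node A the series string R2+R3 = 9192 Ω sits in parallel with the 72300 Ω load: 8155 Ω.
V_A = 12.6 × 8155/(1200 + 8155) = 11.0 V.

V ≈ 11.0 V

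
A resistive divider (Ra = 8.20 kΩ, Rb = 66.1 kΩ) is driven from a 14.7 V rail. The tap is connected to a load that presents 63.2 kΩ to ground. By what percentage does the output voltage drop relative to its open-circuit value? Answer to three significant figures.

10.3 %

Unloaded V = 14.7 × 66.1/74.30 = 13.078 V.
Loaded: Rb‖R_L = 32.31 kΩ, giving V = 14.7 × 32.31/40.51 = 11.724 V.
Drop = (13.078 − 11.724) / 13.078 = 10.3 %.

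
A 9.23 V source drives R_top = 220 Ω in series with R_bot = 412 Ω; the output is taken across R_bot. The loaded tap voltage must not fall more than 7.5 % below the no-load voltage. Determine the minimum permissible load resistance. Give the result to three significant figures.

R_L(min) ≈ 1.77 kΩ

Output resistance R_th = R_top‖R_bot = (220 × 412)/632.0 = 143.4 Ω.
The fractional drop is R_th/(R_th + R_L); requiring this ≤ 0.0750 gives R_L ≥ R_th(1/0.0750 − 1) = 143.4 × 12.33 = 1.77 kΩ.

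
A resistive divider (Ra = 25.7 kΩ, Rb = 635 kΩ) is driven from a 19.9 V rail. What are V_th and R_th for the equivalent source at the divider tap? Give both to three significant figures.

V_th = 19.1 V, R_th = 24.7 kΩ

V_th is the open-circuit tap voltage: 19.9 × 635/(25.7 + 635) = 19.1 V.
With the supply zeroed, Ra and Rb appear in parallel from the tap: R_th = Ra‖Rb = (25.7 × 635)/660.7 = 24.7 kΩ.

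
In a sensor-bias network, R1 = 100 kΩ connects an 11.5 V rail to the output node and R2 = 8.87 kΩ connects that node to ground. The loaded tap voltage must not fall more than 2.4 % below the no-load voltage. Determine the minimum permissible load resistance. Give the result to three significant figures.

R_L(min) ≈ 331 kΩ

Output resistance R_th = R1‖R2 = (100 × 8.87)/108.9 = 8.147 kΩ.
The fractional drop is R_th/(R_th + R_L); requiring this ≤ 0.0240 gives R_L ≥ R_th(1/0.0240 − 1) = 8.147 × 40.67 = 331 kΩ.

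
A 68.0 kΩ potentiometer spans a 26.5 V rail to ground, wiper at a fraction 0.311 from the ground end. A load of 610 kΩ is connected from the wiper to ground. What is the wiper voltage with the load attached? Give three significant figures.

The wiper splits the pot into (1−α)R = 46.85 kΩ above and αR = 21.15 kΩ below.
Lower section ‖ load = 20.44 kΩ.
V_wiper = 26.5 × 20.44/(46.85 + 20.44) = 8.05 V.

V ≈ 8.05 V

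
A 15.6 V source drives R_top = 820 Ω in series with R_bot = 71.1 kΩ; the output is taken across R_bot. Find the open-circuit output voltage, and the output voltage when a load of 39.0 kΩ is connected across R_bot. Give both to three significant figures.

Unloaded: 15.4 V; loaded: 15.1 V

Open-circuit: V = 15.6 × 71100/(820 + 71100) = 15.4 V.
With the load, R_bot becomes R_bot‖R_L = 25190 Ω, so V = 15.6 × 25190/26010 = 15.1 V.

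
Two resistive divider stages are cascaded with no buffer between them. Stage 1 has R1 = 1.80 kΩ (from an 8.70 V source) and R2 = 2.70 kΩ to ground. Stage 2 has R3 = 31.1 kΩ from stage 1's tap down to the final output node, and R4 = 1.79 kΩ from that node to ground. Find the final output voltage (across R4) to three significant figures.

Stage 2 presents R3+R4 = 32.89 kΩ as a load on stage 1's tap.
Stage 1's lower leg becomes R2‖(R3+R4) = 2.495 kΩ, so V_mid = 8.70 × 2.495/4.295 = 5.054 V.
Stage 2 is itself unloaded: V_out = V_mid × R4/(R3+R4) = 5.054 × 1.79/32.89 = 0.275 V.

V_out ≈ 0.275 V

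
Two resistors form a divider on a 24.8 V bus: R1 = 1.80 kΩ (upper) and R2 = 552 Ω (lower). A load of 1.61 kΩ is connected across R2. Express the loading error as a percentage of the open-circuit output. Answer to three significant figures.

20.8 %

Unloaded V = 24.8 × 552/2352 = 5.820 V.
Loaded: R2‖R_L = 411.1 Ω, giving V = 24.8 × 411.1/2211 = 4.611 V.
Drop = (5.820 − 4.611) / 5.820 = 20.8 %.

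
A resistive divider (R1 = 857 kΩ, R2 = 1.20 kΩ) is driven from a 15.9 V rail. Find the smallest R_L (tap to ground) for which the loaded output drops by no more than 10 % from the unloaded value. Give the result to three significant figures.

R_L(min) ≈ 10.8 kΩ

Output resistance R_th = R1‖R2 = (857 × 1.20)/858.2 = 1.198 kΩ.
The fractional drop is R_th/(R_th + R_L); requiring this ≤ 0.100 gives R_L ≥ R_th(1/0.100 − 1) = 1.198 × 9.000 = 10.8 kΩ.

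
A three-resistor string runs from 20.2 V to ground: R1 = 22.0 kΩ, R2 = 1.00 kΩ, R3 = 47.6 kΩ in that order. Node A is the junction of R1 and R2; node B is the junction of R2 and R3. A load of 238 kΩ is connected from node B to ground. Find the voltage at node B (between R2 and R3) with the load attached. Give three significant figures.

At node B, R3 is in parallel with the load: R3‖R_L = 39.67 kΩ.
Below node A the resistance is R2 + (R3‖R_L) = 40.67 kΩ, so V_A = 20.2 × 40.67/62.67 = 13.11 V.
Then V_B = V_A × (R3‖R_L)/(R2 + R3‖R_L) = 13.11 × 39.67/40.67 = 12.8 V.

V ≈ 12.8 V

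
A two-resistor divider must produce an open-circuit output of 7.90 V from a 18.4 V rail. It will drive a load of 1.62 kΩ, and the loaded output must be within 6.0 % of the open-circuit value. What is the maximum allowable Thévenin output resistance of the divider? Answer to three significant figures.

R_th ≤ 103 Ω

Loading drop = R_th/(R_th + R_L) ≤ 0.0600, so R_th ≤ R_L · ε/(1−ε) = 1.62 kΩ × 0.0600/0.9400 = 103 Ω.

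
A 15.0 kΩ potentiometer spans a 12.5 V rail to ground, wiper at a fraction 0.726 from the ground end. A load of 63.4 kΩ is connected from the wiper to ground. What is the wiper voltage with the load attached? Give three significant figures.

The wiper splits the pot into (1−α)R = 4.110 kΩ above and αR = 10.89 kΩ below.
Lower section ‖ load = 9.294 kΩ.
V_wiper = 12.5 × 9.294/(4.110 + 9.294) = 8.67 V.

V ≈ 8.67 V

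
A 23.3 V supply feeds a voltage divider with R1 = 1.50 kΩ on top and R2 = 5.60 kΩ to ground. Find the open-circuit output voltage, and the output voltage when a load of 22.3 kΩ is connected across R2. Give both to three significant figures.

Unloaded: 18.4 V; loaded: 17.5 V

Open-circuit: V = 23.3 × 5.60/(1.50 + 5.60) = 18.4 V.
With the load, R2 becomes R2‖R_L = 4.476 kΩ, so V = 23.3 × 4.476/5.976 = 17.5 V.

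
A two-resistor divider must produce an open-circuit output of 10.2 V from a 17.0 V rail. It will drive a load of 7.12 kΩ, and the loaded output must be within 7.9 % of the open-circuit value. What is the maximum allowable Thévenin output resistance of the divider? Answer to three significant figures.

Loading drop = R_th/(R_th + R_L) ≤ 0.0790, so R_th ≤ R_L · ε/(1−ε) = 7.12 kΩ × 0.0790/0.9210 = 611 Ω.

R_th ≤ 611 Ω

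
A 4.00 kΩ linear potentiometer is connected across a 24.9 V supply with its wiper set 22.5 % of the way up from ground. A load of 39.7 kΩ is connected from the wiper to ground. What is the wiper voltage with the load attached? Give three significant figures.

V ≈ 5.51 V

The wiper splits the pot into (1−α)R = 3100 Ω above and αR = 900.0 Ω below.
Lower section ‖ load = 880.0 Ω.
V_wiper = 24.9 × 880.0/(3100 + 880.0) = 5.51 V.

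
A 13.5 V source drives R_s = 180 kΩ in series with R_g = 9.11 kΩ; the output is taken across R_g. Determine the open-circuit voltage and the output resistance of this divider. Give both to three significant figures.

V_th is the open-circuit tap voltage: 13.5 × 9.11/(180 + 9.11) = 0.650 V.
With the supply zeroed, R_s and R_g appear in parallel from the tap: R_th = R_s‖R_g = (180 × 9.11)/189.1 = 8.67 kΩ.

V_th = 0.650 V, R_th = 8.67 kΩ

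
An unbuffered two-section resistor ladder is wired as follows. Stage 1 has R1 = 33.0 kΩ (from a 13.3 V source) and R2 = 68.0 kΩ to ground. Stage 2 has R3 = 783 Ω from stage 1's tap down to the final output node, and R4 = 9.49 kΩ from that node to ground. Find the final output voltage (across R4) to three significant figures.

V_out ≈ 2.62 V

Stage 2 presents R3+R4 = 10270 Ω as a load on stage 1's tap.
Stage 1's lower leg becomes R2‖(R3+R4) = 8925 Ω, so V_mid = 13.3 × 8925/41920 = 2.831 V.
Stage 2 is itself unloaded: V_out = V_mid × R4/(R3+R4) = 2.831 × 9490/10270 = 2.62 V.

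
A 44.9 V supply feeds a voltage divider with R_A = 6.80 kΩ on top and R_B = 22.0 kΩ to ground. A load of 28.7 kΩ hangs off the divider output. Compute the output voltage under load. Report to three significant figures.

V_out ≈ 29.0 V

The load sits in parallel with R_B: R_B‖R_L = (22.0 × 28.7) / (22.0 + 28.7) = 12.45 kΩ.
V_out = 44.9 × 12.45 / (6.80 + 12.45) = 44.9 × 12.45/19.25 = 29.0 V.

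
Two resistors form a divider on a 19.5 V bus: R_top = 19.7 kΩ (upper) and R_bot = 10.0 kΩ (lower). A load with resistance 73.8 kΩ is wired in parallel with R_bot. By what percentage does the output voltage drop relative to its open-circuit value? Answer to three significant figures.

Unloaded V = 19.5 × 10.0/29.70 = 6.5657 V.
Loaded: R_bot‖R_L = 8.807 kΩ, giving V = 19.5 × 8.807/28.51 = 6.0242 V.
Drop = (6.5657 − 6.0242) / 6.5657 = 8.25 %.

8.25 %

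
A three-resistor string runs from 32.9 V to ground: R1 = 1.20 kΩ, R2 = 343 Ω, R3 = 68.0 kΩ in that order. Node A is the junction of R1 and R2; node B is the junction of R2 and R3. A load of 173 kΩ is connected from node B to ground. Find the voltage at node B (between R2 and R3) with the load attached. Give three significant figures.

At node B, R3 is in parallel with the load: R3‖R_L = 48810 Ω.
Below node A the resistance is R2 + (R3‖R_L) = 49160 Ω, so V_A = 32.9 × 49160/50360 = 32.12 V.
Then V_B = V_A × (R3‖R_L)/(R2 + R3‖R_L) = 32.12 × 48810/49160 = 31.9 V.

V ≈ 31.9 V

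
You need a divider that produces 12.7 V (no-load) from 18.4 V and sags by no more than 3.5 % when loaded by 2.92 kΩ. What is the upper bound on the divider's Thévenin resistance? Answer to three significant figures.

R_th ≤ 106 Ω

Loading drop = R_th/(R_th + R_L) ≤ 0.0350, so R_th ≤ R_L · ε/(1−ε) = 2.92 kΩ × 0.0350/0.9650 = 106 Ω.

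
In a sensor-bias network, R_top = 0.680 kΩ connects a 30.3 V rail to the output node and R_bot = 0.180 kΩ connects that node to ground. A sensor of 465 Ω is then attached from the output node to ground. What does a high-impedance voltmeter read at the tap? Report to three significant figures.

V_out ≈ 4.86 V

The load sits in parallel with R_bot: R_bot‖R_L = (180 × 465) / (180 + 465) = 129.8 Ω.
V_out = 30.3 × 129.8 / (680 + 129.8) = 30.3 × 129.8/809.8 = 4.86 V.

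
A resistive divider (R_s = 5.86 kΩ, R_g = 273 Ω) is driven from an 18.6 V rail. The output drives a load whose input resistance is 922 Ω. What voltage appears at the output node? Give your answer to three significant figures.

The load sits in parallel with R_g: R_g‖R_L = (273 × 922) / (273 + 922) = 210.6 Ω.
V_out = 18.6 × 210.6 / (5860 + 210.6) = 18.6 × 210.6/6071 = 0.645 V.
(Unloaded it would have been 0.828 V.)

V_out ≈ 0.645 V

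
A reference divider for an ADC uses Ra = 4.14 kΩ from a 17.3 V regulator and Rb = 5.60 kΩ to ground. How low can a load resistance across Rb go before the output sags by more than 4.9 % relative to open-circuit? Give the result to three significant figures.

R_L(min) ≈ 46.2 kΩ

Output resistance R_th = Ra‖Rb = (4.14 × 5.60)/9.740 = 2.380 kΩ.
The fractional drop is R_th/(R_th + R_L); requiring this ≤ 0.0490 gives R_L ≥ R_th(1/0.0490 − 1) = 2.380 × 19.41 = 46.2 kΩ.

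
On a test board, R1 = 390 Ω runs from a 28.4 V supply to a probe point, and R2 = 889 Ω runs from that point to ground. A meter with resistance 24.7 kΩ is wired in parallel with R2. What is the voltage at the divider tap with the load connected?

The load sits in parallel with R2: R2‖R_L = (889 × 24700) / (889 + 24700) = 858.1 Ω.
V_out = 28.4 × 858.1 / (390 + 858.1) = 28.4 × 858.1/1248 = 19.5 V.

V_out ≈ 19.5 V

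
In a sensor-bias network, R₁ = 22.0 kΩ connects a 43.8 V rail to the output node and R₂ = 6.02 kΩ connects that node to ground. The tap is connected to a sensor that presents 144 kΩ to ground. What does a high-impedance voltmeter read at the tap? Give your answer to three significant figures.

The load sits in parallel with R₂: R₂‖R_L = (6.02 × 144) / (6.02 + 144) = 5.778 kΩ.
V_out = 43.8 × 5.778 / (22.0 + 5.778) = 43.8 × 5.778/27.78 = 9.11 V.

V_out ≈ 9.11 V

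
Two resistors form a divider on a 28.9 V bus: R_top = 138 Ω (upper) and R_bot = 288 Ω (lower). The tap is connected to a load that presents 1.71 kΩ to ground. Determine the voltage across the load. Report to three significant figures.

The load sits in parallel with R_bot: R_bot‖R_L = (288 × 1710) / (288 + 1710) = 246.5 Ω.
V_out = 28.9 × 246.5 / (138 + 246.5) = 28.9 × 246.5/384.5 = 18.5 V.

V_out ≈ 18.5 V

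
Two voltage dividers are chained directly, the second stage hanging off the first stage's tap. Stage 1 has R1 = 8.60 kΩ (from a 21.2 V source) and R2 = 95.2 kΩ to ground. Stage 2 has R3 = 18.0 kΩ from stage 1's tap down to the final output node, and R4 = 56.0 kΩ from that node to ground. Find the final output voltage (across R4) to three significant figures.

V_out ≈ 13.3 V

Stage 2 presents R3+R4 = 74.00 kΩ as a load on stage 1's tap.
Stage 1's lower leg becomes R2‖(R3+R4) = 41.64 kΩ, so V_mid = 21.2 × 41.64/50.24 = 17.57 V.
Stage 2 is itself unloaded: V_out = V_mid × R4/(R3+R4) = 17.57 × 56.0/74.00 = 13.3 V.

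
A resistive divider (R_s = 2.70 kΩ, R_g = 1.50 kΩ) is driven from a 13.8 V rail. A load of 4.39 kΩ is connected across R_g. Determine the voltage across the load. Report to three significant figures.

V_out ≈ 4.04 V

The load sits in parallel with R_g: R_g‖R_L = (1.50 × 4.39) / (1.50 + 4.39) = 1.118 kΩ.
V_out = 13.8 × 1.118 / (2.70 + 1.118) = 13.8 × 1.118/3.818 = 4.04 V.
(Unloaded it would have been 4.93 V.)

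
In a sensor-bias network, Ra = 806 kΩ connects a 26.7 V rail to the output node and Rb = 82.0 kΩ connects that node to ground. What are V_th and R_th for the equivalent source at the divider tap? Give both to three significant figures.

V_th = 2.47 V, R_th = 74.4 kΩ

V_th is the open-circuit tap voltage: 26.7 × 82.0/(806 + 82.0) = 2.47 V.
With the supply zeroed, Ra and Rb appear in parallel from the tap: R_th = Ra‖Rb = (806 × 82.0)/888.0 = 74.4 kΩ.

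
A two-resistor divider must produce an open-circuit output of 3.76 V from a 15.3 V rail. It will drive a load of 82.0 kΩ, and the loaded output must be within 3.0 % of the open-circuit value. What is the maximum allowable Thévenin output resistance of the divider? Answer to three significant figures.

Loading drop = R_th/(R_th + R_L) ≤ 0.0300, so R_th ≤ R_L · ε/(1−ε) = 82.0 kΩ × 0.0300/0.9700 = 2.54 kΩ.
(Any R1, R2 with R2/(R1+R2) = 0.246 and R1‖R2 ≤ 2.54 kΩ will meet the spec.)

R_th ≤ 2.54 kΩ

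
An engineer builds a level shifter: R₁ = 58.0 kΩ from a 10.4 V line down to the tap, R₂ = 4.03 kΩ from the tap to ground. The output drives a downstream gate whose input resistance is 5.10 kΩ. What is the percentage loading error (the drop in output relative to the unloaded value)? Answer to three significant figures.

42.5 %

The divider's output (Thévenin) resistance is R₁‖R₂ = 3.768 kΩ.
Fractional drop under load = R_th/(R_th + R_L) = 3.768 / (3.768 + 5.10) = 0.4249.
So the output falls by 42.5 %.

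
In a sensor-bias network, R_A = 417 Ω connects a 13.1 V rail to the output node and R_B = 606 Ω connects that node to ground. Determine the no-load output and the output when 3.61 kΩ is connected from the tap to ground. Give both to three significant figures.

Open-circuit: V = 13.1 × 606/(417 + 606) = 7.76 V.
With the load, R_B becomes R_B‖R_L = 518.9 Ω, so V = 13.1 × 518.9/935.9 = 7.26 V.

Unloaded: 7.76 V; loaded: 7.26 V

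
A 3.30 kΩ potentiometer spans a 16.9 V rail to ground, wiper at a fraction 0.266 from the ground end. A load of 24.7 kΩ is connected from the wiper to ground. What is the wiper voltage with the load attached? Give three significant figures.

V ≈ 4.38 V

The wiper splits the pot into (1−α)R = 2422 Ω above and αR = 877.8 Ω below.
Lower section ‖ load = 847.7 Ω.
V_wiper = 16.9 × 847.7/(2422 + 847.7) = 4.38 V.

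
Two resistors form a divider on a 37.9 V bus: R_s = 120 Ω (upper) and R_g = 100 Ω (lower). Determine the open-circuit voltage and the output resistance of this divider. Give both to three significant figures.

V_th = 17.2 V, R_th = 54.5 Ω

V_th is the open-circuit tap voltage: 37.9 × 100/(120 + 100) = 17.2 V.
With the supply zeroed, R_s and R_g appear in parallel from the tap: R_th = R_s‖R_g = (120 × 100)/220.0 = 54.5 Ω.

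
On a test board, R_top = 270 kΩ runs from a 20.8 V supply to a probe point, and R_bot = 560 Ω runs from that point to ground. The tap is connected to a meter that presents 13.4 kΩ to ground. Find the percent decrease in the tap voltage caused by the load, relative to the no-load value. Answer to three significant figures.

4.00 %

The divider's output (Thévenin) resistance is R_top‖R_bot = 558.8 Ω.
Fractional drop under load = R_th/(R_th + R_L) = 558.8 / (558.8 + 13400) = 0.04003.
So the output falls by 4.00 %.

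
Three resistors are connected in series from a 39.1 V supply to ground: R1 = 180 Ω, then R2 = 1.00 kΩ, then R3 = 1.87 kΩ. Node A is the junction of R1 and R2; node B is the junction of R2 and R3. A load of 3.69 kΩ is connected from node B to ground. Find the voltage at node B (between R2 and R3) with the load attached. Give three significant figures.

At node B, R3 is in parallel with the load: R3‖R_L = 1241 Ω.
Below node A the resistance is R2 + (R3‖R_L) = 2241 Ω, so V_A = 39.1 × 2241/2421 = 36.19 V.
Then V_B = V_A × (R3‖R_L)/(R2 + R3‖R_L) = 36.19 × 1241/2241 = 20.0 V.

V ≈ 20.0 V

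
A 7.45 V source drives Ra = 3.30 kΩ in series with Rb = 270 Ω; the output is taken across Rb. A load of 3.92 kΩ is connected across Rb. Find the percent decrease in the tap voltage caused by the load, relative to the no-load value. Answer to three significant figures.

5.99 %

The divider's output (Thévenin) resistance is Ra‖Rb = 249.6 Ω.
Fractional drop under load = R_th/(R_th + R_L) = 249.6 / (249.6 + 3920) = 0.05986.
So the output falls by 5.99 %.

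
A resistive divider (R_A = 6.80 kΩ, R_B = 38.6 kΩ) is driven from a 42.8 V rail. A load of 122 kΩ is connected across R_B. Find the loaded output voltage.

The load sits in parallel with R_B: R_B‖R_L = (38.6 × 122) / (38.6 + 122) = 29.32 kΩ.
V_out = 42.8 × 29.32 / (6.80 + 29.32) = 42.8 × 29.32/36.12 = 34.7 V.

V_out ≈ 34.7 V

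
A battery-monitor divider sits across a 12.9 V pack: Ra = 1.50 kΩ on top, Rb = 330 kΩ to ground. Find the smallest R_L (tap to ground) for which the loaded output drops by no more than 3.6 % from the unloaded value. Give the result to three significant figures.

R_L(min) ≈ 40.0 kΩ

Output resistance R_th = Ra‖Rb = (1.50 × 330)/331.5 = 1.493 kΩ.
The fractional drop is R_th/(R_th + R_L); requiring this ≤ 0.0360 gives R_L ≥ R_th(1/0.0360 − 1) = 1.493 × 26.78 = 40.0 kΩ.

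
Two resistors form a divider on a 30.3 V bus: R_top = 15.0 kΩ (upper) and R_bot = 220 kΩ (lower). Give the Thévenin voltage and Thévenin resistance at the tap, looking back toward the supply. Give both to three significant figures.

V_th = 28.4 V, R_th = 14.0 kΩ

V_th is the open-circuit tap voltage: 30.3 × 220/(15.0 + 220) = 28.4 V.
With the supply zeroed, R_top and R_bot appear in parallel from the tap: R_th = R_top‖R_bot = (15.0 × 220)/235.0 = 14.0 kΩ.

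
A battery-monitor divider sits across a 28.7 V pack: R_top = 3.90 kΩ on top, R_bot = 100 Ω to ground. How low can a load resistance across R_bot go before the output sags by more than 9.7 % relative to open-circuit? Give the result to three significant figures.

R_L(min) ≈ 908 Ω

Output resistance R_th = R_top‖R_bot = (3900 × 100)/4000 = 97.50 Ω.
The fractional drop is R_th/(R_th + R_L); requiring this ≤ 0.0970 gives R_L ≥ R_th(1/0.0970 − 1) = 97.50 × 9.309 = 908 Ω.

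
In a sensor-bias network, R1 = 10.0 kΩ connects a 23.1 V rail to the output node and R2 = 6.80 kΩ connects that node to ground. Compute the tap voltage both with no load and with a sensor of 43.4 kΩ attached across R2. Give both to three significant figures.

Open-circuit: V = 23.1 × 6.80/(10.0 + 6.80) = 9.35 V.
With the load, R2 becomes R2‖R_L = 5.879 kΩ, so V = 23.1 × 5.879/15.88 = 8.55 V.

Unloaded: 9.35 V; loaded: 8.55 V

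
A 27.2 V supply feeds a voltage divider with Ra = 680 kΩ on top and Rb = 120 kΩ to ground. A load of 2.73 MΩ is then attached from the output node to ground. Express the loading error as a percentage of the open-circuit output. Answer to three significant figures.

3.60 %

The divider's output (Thévenin) resistance is Ra‖Rb = 102.0 kΩ.
Fractional drop under load = R_th/(R_th + R_L) = 102.0 / (102.0 + 2730) = 0.03602.
So the output falls by 3.60 %.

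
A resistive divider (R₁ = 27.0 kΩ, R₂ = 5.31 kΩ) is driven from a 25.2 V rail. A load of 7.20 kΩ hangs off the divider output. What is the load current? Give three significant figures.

R₂‖R_L = 3.056 kΩ; V_out = 25.2 × 3.056/30.06 = 2.562 V.
I_L = V_out / R_L = 2.562 / 7.20 kΩ = 0.356 mA.

I_L ≈ 0.356 mA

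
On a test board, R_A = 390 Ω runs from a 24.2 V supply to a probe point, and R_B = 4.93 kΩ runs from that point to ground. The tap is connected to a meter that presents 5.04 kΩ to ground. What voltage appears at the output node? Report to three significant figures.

V_out ≈ 20.9 V

The load sits in parallel with R_B: R_B‖R_L = (4930 × 5040) / (4930 + 5040) = 2492 Ω.
V_out = 24.2 × 2492 / (390 + 2492) = 24.2 × 2492/2882 = 20.9 V.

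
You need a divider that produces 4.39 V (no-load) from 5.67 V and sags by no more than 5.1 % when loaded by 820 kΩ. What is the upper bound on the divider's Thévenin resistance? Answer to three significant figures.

Loading drop = R_th/(R_th + R_L) ≤ 0.0510, so R_th ≤ R_L · ε/(1−ε) = 820 kΩ × 0.0510/0.9490 = 44.1 kΩ.
(Any R1, R2 with R2/(R1+R2) = 0.774 and R1‖R2 ≤ 44.1 kΩ will meet the spec.)

R_th ≤ 44.1 kΩ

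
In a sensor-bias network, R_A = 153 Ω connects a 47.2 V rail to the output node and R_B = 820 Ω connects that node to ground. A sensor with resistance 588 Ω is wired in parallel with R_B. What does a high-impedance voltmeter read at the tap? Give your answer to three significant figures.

The load sits in parallel with R_B: R_B‖R_L = (820 × 588) / (820 + 588) = 342.4 Ω.
V_out = 47.2 × 342.4 / (153 + 342.4) = 47.2 × 342.4/495.4 = 32.6 V.

V_out ≈ 32.6 V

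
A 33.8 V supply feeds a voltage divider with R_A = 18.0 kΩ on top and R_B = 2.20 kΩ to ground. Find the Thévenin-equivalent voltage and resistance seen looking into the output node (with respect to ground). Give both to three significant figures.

V_th is the open-circuit tap voltage: 33.8 × 2.20/(18.0 + 2.20) = 3.68 V.
With the supply zeroed, R_A and R_B appear in parallel from the tap: R_th = R_A‖R_B = (18.0 × 2.20)/20.20 = 1.96 kΩ.

V_th = 3.68 V, R_th = 1.96 kΩ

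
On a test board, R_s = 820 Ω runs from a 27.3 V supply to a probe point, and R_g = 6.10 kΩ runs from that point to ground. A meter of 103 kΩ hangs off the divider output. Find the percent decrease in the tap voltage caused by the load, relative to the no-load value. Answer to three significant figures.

0.697 %

The divider's output (Thévenin) resistance is R_s‖R_g = 722.8 Ω.
Fractional drop under load = R_th/(R_th + R_L) = 722.8 / (722.8 + 103000) = 0.006969.
So the output falls by 0.697 %.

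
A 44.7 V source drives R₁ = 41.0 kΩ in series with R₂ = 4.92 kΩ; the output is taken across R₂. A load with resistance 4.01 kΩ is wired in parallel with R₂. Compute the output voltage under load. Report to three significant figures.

V_out ≈ 2.29 V

The load sits in parallel with R₂: R₂‖R_L = (4.92 × 4.01) / (4.92 + 4.01) = 2.209 kΩ.
V_out = 44.7 × 2.209 / (41.0 + 2.209) = 44.7 × 2.209/43.21 = 2.29 V.
(Unloaded it would have been 4.79 V.)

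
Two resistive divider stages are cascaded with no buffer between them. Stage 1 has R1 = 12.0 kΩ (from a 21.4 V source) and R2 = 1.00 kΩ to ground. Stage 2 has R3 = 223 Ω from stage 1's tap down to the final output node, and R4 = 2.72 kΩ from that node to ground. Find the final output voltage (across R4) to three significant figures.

V_out ≈ 1.16 V

Stage 2 presents R3+R4 = 2943 Ω as a load on stage 1's tap.
Stage 1's lower leg becomes R2‖(R3+R4) = 746.4 Ω, so V_mid = 21.4 × 746.4/12750 = 1.253 V.
Stage 2 is itself unloaded: V_out = V_mid × R4/(R3+R4) = 1.253 × 2720/2943 = 1.16 V.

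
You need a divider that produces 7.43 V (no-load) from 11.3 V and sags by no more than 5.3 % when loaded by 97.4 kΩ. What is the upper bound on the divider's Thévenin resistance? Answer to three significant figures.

Loading drop = R_th/(R_th + R_L) ≤ 0.0530, so R_th ≤ R_L · ε/(1−ε) = 97.4 kΩ × 0.0530/0.9470 = 5.45 kΩ.
(Any R1, R2 with R2/(R1+R2) = 0.658 and R1‖R2 ≤ 5.45 kΩ will meet the spec.)

R_th ≤ 5.45 kΩ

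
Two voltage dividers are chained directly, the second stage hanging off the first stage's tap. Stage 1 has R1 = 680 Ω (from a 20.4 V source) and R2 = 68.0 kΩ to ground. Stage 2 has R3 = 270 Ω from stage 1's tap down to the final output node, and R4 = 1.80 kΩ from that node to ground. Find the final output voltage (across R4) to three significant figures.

Stage 2 presents R3+R4 = 2070 Ω as a load on stage 1's tap.
Stage 1's lower leg becomes R2‖(R3+R4) = 2009 Ω, so V_mid = 20.4 × 2009/2689 = 15.24 V.
Stage 2 is itself unloaded: V_out = V_mid × R4/(R3+R4) = 15.24 × 1800/2070 = 13.3 V.

V_out ≈ 13.3 V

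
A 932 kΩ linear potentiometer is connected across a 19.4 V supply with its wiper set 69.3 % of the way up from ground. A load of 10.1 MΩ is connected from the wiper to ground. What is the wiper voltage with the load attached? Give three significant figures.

The wiper splits the pot into (1−α)R = 286.1 kΩ above and αR = 645.9 kΩ below.
Lower section ‖ load = 607.1 kΩ.
V_wiper = 19.4 × 607.1/(286.1 + 607.1) = 13.2 V.

V ≈ 13.2 V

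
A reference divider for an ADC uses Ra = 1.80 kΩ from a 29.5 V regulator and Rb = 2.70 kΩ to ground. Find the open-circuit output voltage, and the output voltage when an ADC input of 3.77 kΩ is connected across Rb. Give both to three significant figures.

Unloaded: 17.7 V; loaded: 13.8 V

Open-circuit: V = 29.5 × 2.70/(1.80 + 2.70) = 17.7 V.
With the load, Rb becomes Rb‖R_L = 1.573 kΩ, so V = 29.5 × 1.573/3.373 = 13.8 V.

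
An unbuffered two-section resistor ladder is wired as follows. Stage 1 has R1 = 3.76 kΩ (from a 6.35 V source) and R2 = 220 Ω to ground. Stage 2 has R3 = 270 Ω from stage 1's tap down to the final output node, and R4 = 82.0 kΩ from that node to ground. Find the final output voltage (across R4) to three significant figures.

Stage 2 presents R3+R4 = 82270 Ω as a load on stage 1's tap.
Stage 1's lower leg becomes R2‖(R3+R4) = 219.4 Ω, so V_mid = 6.35 × 219.4/3979 = 0.3501 V.
Stage 2 is itself unloaded: V_out = V_mid × R4/(R3+R4) = 0.3501 × 82000/82270 = 0.349 V.

V_out ≈ 0.349 V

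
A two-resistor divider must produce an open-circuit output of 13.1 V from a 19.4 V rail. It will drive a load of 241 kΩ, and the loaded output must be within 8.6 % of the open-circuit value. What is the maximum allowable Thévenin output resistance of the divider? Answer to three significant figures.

R_th ≤ 22.7 kΩ

Loading drop = R_th/(R_th + R_L) ≤ 0.0860, so R_th ≤ R_L · ε/(1−ε) = 241 kΩ × 0.0860/0.9140 = 22.7 kΩ.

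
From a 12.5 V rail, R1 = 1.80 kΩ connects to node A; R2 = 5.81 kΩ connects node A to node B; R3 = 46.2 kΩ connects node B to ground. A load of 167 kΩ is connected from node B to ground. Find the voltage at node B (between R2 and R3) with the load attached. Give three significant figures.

V ≈ 10.3 V

At node B, R3 is in parallel with the load: R3‖R_L = 36.19 kΩ.
Below node A the resistance is R2 + (R3‖R_L) = 42.00 kΩ, so V_A = 12.5 × 42.00/43.80 = 11.99 V.
Then V_B = V_A × (R3‖R_L)/(R2 + R3‖R_L) = 11.99 × 36.19/42.00 = 10.3 V.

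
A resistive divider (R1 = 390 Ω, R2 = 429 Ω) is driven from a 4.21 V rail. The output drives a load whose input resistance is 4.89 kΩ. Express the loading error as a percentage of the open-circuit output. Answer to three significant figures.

The divider's output (Thévenin) resistance is R1‖R2 = 204.3 Ω.
Fractional drop under load = R_th/(R_th + R_L) = 204.3 / (204.3 + 4890) = 0.04010.
So the output falls by 4.01 %.

4.01 %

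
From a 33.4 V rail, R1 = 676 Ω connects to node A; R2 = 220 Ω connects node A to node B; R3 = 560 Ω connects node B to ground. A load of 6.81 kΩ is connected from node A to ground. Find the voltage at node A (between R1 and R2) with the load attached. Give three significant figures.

Below node A the series string R2+R3 = 780.0 Ω sits in parallel with the 6810 Ω load: 699.8 Ω.
V_A = 33.4 × 699.8/(676 + 699.8) = 17.0 V.

V ≈ 17.0 V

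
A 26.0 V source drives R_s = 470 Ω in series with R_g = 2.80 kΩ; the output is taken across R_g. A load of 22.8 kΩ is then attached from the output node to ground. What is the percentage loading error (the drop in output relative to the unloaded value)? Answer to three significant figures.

The divider's output (Thévenin) resistance is R_s‖R_g = 402.4 Ω.
Fractional drop under load = R_th/(R_th + R_L) = 402.4 / (402.4 + 22800) = 0.01735.
So the output falls by 1.73 %.

1.73 %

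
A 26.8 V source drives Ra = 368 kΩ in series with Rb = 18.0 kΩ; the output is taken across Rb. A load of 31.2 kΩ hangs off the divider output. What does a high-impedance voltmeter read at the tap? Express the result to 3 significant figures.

V_out ≈ 0.806 V

The load sits in parallel with Rb: Rb‖R_L = (18.0 × 31.2) / (18.0 + 31.2) = 11.41 kΩ.
V_out = 26.8 × 11.41 / (368 + 11.41) = 26.8 × 11.41/379.4 = 0.806 V.
(Unloaded it would have been 1.25 V.)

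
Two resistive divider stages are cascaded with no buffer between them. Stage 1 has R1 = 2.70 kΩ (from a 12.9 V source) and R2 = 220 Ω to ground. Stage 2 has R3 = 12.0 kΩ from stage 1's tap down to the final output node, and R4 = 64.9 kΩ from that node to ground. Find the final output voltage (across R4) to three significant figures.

V_out ≈ 0.818 V

Stage 2 presents R3+R4 = 76900 Ω as a load on stage 1's tap.
Stage 1's lower leg becomes R2‖(R3+R4) = 219.4 Ω, so V_mid = 12.9 × 219.4/2919 = 0.9694 V.
Stage 2 is itself unloaded: V_out = V_mid × R4/(R3+R4) = 0.9694 × 64900/76900 = 0.818 V.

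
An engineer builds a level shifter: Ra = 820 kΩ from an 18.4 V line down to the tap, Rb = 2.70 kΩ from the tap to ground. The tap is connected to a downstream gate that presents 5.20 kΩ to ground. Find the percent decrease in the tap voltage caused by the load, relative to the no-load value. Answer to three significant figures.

The divider's output (Thévenin) resistance is Ra‖Rb = 2.691 kΩ.
Fractional drop under load = R_th/(R_th + R_L) = 2.691 / (2.691 + 5.20) = 0.3410.
So the output falls by 34.1 %.

34.1 %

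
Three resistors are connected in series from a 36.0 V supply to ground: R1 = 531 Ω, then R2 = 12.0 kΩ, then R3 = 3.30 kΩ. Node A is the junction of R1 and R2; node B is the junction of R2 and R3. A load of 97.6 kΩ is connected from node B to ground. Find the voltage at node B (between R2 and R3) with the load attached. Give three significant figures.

At node B, R3 is in parallel with the load: R3‖R_L = 3192 Ω.
Below node A the resistance is R2 + (R3‖R_L) = 15190 Ω, so V_A = 36.0 × 15190/15720 = 34.78 V.
Then V_B = V_A × (R3‖R_L)/(R2 + R3‖R_L) = 34.78 × 3192/15190 = 7.31 V.

V ≈ 7.31 V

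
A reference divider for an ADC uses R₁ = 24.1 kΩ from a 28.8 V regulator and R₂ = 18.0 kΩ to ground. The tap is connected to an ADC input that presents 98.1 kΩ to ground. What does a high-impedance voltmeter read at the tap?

The load sits in parallel with R₂: R₂‖R_L = (18.0 × 98.1) / (18.0 + 98.1) = 15.21 kΩ.
V_out = 28.8 × 15.21 / (24.1 + 15.21) = 28.8 × 15.21/39.31 = 11.1 V.
(Unloaded it would have been 12.3 V.)

V_out ≈ 11.1 V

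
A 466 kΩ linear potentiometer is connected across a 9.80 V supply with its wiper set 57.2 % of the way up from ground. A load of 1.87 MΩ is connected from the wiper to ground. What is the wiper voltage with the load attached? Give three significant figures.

The wiper splits the pot into (1−α)R = 199.4 kΩ above and αR = 266.6 kΩ below.
Lower section ‖ load = 233.3 kΩ.
V_wiper = 9.80 × 233.3/(199.4 + 233.3) = 5.28 V.

V ≈ 5.28 V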